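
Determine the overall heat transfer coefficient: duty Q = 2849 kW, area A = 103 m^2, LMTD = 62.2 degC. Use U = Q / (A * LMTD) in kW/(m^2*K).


From Q = U*A*LMTD, U = Q / (A * LMTD)
U = 2849 / (103 * 62.2) = 2849 / 6406.6 = 0.4447

0.4447 kW/(m^2*K)


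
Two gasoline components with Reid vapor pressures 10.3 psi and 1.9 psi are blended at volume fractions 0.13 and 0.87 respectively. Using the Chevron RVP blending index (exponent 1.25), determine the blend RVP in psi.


Chevron index: RVP_blend = (sum xi*RVPi^1.25)^(1/1.25)
RVP^1.25 terms: 0.13 * 10.3^1.25 + 0.87 * 1.9^1.25 = 4.33949
RVP_blend = 4.33949^(1/1.25) = 3.236

3.236 psi


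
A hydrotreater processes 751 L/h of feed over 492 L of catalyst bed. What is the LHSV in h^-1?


LHSV = volumetric feed rate / catalyst volume
= 751 L/h / 492 L
= 1.526 h^-1

1.526 h^-1


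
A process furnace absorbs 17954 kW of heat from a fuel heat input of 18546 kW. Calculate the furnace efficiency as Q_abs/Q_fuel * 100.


Furnace efficiency = Q_absorbed / Q_fuel * 100
= 17954 / 18546 * 100 = 96.81

96.81 %


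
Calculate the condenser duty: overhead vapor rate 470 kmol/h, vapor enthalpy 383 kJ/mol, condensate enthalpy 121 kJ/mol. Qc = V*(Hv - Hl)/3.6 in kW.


Qc = 470 * (383 - 121) / 3.6 = 470 * 262 / 3.6 = 34210

34210 kW


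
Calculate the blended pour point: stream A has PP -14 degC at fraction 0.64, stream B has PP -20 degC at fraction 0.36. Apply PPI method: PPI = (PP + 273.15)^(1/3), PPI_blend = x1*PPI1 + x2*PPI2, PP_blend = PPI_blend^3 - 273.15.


PPI_1 = (-14 + 273.15)^(1/3) = 6.375541
PPI_2 = (-20 + 273.15)^(1/3) = 6.325953
PPI_blend = 0.64 * 6.375541 + 0.36 * 6.325953 = 6.357689
PP_blend = 6.357689^3 - 273.15 = 256.9791 - 273.15 = -16.17

-16.17 degC


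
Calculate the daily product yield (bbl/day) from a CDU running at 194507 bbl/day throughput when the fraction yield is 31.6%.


Crude throughput = 194507 bbl/day
Fraction yield = 31.6%
yield = throughput * fraction / 100
yield = 194507 * 31.6 / 100 = 61464.212

61464.212 bbl/day


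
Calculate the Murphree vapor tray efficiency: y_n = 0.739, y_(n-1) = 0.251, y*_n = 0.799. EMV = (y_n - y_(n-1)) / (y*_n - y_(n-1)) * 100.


Murphree vapor efficiency: EMV = (y_n - y_(n-1)) / (y*_n - y_(n-1)) * 100
EMV = (0.739 - 0.251) / (0.799 - 0.251) * 100 = 0.488 / 0.548 * 100 = 89.05

89.05 %


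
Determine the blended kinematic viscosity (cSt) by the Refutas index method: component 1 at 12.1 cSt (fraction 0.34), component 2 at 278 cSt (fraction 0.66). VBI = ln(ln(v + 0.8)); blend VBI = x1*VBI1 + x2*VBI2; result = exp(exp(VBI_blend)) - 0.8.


Refutas method: VBN_i = 14.534*ln(ln(visc_i + 0.8)) + 10.975, blended linearly by mass fraction; since VBN is linear in VBI_i = ln(ln(visc_i + 0.8)) and the fractions sum to 1, blend VBI directly: visc = exp(exp(VBI_blend)) - 0.8
VBI_1 = ln(ln(12.1 + 0.8)) = 0.938924
VBI_2 = ln(ln(278 + 0.8)) = 1.7282
VBI_blend = 0.34 * 0.938924 + 0.66 * 1.7282 = 1.45985
visc_blend = exp(exp(1.45985)) - 0.8 = 73.29

73.29 cSt


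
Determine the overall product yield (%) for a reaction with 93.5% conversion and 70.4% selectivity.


Overall yield = conversion (%) * selectivity (%) / 100
Conversion = 93.5%, Selectivity = 70.4%
Y = 93.5 * 70.4 / 100
= 65.824 %

65.824 %


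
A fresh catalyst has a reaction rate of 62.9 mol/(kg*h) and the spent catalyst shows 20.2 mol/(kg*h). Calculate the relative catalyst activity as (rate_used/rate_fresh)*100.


Activity (%) = (rate_used / rate_fresh) * 100
rate_used = 20.2, rate_fresh = 62.9
= (20.2 / 62.9) * 100
= 0.3211 * 100 = 32.11

32.11 %


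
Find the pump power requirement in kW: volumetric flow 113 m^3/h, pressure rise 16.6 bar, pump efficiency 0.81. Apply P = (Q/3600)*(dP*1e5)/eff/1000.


Q = 113 / 3600 = 0.0313889 m^3/s
P = 0.0313889 * (16.6 * 1e5) / 0.81 / 1000 = 64.33

64.33 kW


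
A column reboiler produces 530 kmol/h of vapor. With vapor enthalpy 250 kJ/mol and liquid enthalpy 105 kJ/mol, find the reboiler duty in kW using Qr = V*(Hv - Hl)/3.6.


Qr = 530 * (250 - 105) / 3.6 = 530 * 145 / 3.6 = 21350

21350 kW


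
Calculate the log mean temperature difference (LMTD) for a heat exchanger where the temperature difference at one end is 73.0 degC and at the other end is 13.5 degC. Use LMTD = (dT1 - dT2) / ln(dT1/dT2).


LMTD = (dT1 - dT2) / ln(dT1/dT2)
= (73.0 - 13.5) / ln(73.0 / 13.5) = 59.5 / 1.68777 = 35.25

35.25 degC


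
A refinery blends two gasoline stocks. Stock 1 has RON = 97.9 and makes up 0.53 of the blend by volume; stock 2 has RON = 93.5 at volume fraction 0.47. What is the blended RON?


Linear blending: RON_blend = sum(vi * RONi)
Contribution 1: 0.53 * 97.9 = 51.887
Contribution 2: 0.47 * 93.5 = 43.945
RON_blend = 51.887 + 43.945 = 95.832

95.832


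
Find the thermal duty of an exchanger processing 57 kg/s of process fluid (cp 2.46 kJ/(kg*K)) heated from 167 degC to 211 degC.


Q = m_dot * cp * delta_T
delta_T = 211 - 167 = 44 K
Q = 57 * 2.46 * 44
= 140.22 * 44
= 6169.68 kW

6169.68 kW


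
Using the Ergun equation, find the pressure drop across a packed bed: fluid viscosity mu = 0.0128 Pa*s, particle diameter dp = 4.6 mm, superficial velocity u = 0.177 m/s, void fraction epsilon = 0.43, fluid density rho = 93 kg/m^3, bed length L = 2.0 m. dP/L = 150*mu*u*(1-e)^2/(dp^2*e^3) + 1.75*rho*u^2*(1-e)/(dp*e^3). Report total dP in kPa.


dp = 4.6 mm = 0.0046 m
Viscous term = 150*0.0128*0.177*(1-0.43)^2 / (0.0046^2*0.43^3) = 65630.1
Inertial term = 1.75*93*0.177^2*(1-0.43) / (0.0046*0.43^3) = 7946.56
dP/L = 65630.1 + 7946.56 = 73576.7 Pa/m
dP = 73576.7 * 2.0 / 1000 = 147.2 kPa

147.2 kPa


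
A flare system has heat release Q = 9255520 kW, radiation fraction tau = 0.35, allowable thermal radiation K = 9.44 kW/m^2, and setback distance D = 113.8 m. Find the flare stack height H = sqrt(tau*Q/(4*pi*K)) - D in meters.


tau*Q/(4*pi*K) = 0.35 * 9255520 / (4 * pi * 9.44) = 27307.8
sqrt(27307.8) = 165.251
H = 165.251 - 113.8 = 51.45

51.45 m


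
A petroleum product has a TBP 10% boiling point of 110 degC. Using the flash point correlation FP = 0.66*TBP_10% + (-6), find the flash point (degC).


FP = 0.66 * 110 + (-6) = 66.6

66.6 degC


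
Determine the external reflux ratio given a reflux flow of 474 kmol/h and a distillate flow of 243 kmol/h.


Reflux ratio definition: R = L / D (liquid returned / distillate withdrawn)
L = 474 kmol/h, D = 243 kmol/h
R = 474 / 243 = 1.951

1.951


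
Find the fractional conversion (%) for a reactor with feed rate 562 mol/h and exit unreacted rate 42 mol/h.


X = (F_in - F_out) / F_in * 100
Moles reacted = 562 - 42 = 520
X = 520 / 562 * 100
= 0.9253 * 100
= 92.53 %

92.53 %


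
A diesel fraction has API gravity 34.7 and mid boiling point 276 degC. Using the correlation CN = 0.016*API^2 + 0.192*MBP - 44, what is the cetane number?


CN = 0.016 * 34.7^2 + 0.192 * 276 - 44
CN = 19.26544 + 52.992 - 44 = 28.25744

28.25744


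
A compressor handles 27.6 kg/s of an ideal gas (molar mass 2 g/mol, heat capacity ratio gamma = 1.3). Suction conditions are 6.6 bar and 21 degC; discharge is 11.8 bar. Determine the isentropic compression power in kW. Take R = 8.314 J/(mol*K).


Isentropic work: W = m*(gamma/(gamma-1))*(R*T1/MW)*((P2/P1)^((gamma-1)/gamma) - 1)
T1 = 21 + 273.15 = 294.15 K
Pressure ratio = 11.8 / 6.6 = 1.78788
Exponent = (1.3 - 1)/1.3 = 0.230769
(P2/P1)^exp - 1 = 1.78788^0.230769 - 1 = 0.143489
W = 27.6 * 1.3 / 0.3 * 8.314 * 294.15 / 2 * 0.143489 = 20980

20980 kW


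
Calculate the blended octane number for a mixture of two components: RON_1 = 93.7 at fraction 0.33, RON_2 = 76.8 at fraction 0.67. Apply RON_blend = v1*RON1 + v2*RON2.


Linear blending: RON_blend = sum(vi * RONi)
Contribution 1: 0.33 * 93.7 = 30.921
Contribution 2: 0.67 * 76.8 = 51.456
RON_blend = 30.921 + 51.456 = 82.377

82.377


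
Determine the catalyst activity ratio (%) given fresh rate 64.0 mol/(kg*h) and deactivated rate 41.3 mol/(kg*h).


Activity (%) = (rate_used / rate_fresh) * 100
rate_used = 41.3, rate_fresh = 64.0
= (41.3 / 64.0) * 100
= 0.6453 * 100 = 64.53

64.53 %


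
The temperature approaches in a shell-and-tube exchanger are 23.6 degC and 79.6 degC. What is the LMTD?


LMTD = (dT1 - dT2) / ln(dT1/dT2)
= (23.6 - 79.6) / ln(23.6 / 79.6) = -56 / -1.21577 = 46.06

46.06 degC


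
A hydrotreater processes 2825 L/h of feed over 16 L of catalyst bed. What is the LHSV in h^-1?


LHSV = volumetric feed rate / catalyst volume
= 2825 L/h / 16 L
= 176.6 h^-1

176.6 h^-1


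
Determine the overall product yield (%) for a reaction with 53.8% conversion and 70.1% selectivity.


Overall yield = conversion (%) * selectivity (%) / 100
Conversion = 53.8%, Selectivity = 70.1%
Y = 53.8 * 70.1 / 100
= 37.7138 %

37.7138 %


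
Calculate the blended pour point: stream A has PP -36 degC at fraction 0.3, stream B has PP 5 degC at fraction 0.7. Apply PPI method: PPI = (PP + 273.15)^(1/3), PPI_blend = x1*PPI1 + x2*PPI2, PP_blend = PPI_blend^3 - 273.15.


PPI_1 = (-36 + 273.15)^(1/3) = 6.189768
PPI_2 = (5 + 273.15)^(1/3) = 6.527693
PPI_blend = 0.3 * 6.189768 + 0.7 * 6.527693 = 6.426315
PP_blend = 6.426315^3 - 273.15 = 265.3909 - 273.15 = -7.76

-7.76 degC


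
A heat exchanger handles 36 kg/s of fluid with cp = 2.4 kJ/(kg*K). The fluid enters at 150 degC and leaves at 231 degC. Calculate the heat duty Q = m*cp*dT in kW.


Q = m_dot * cp * delta_T
delta_T = 231 - 150 = 81 K
Q = 36 * 2.4 * 81
= 86.4 * 81
= 6998.4 kW

6998.4 kW


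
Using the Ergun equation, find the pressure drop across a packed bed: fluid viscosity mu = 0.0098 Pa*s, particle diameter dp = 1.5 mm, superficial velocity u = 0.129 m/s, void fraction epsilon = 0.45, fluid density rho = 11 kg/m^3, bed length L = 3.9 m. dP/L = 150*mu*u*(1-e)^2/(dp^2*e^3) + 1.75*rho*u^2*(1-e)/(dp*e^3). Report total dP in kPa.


dp = 1.5 mm = 0.0015 m
Viscous term = 150*0.0098*0.129*(1-0.45)^2 / (0.0015^2*0.45^3) = 279777
Inertial term = 1.75*11*0.129^2*(1-0.45) / (0.0015*0.45^3) = 1288.97
dP/L = 279777 + 1288.97 = 281066 Pa/m
dP = 281066 * 3.9 / 1000 = 1096 kPa

1096 kPa


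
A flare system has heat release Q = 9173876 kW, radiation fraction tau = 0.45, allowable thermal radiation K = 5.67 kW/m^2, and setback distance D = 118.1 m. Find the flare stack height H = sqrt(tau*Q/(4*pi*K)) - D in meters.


tau*Q/(4*pi*K) = 0.45 * 9173876 / (4 * pi * 5.67) = 57939.2
sqrt(57939.2) = 240.706
H = 240.706 - 118.1 = 122.6

122.6 m


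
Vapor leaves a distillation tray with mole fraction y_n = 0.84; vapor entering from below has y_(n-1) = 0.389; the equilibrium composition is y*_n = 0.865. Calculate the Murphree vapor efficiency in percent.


Murphree vapor efficiency: EMV = (y_n - y_(n-1)) / (y*_n - y_(n-1)) * 100
EMV = (0.84 - 0.389) / (0.865 - 0.389) * 100 = 0.451 / 0.476 * 100 = 94.75

94.75 %


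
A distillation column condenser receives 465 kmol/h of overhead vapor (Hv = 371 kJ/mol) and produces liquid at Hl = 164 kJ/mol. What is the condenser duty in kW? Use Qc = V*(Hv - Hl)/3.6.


Qc = 465 * (371 - 164) / 3.6 = 465 * 207 / 3.6 = 26740

26740 kW


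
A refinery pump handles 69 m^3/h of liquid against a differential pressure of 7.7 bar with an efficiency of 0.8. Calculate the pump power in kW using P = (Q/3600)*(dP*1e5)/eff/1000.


Q = 69 / 3600 = 0.0191667 m^3/s
P = 0.0191667 * (7.7 * 1e5) / 0.8 / 1000 = 18.45

18.45 kW


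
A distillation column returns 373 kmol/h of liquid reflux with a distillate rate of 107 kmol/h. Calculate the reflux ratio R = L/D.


Reflux ratio definition: R = L / D (liquid returned / distillate withdrawn)
L = 373 kmol/h, D = 107 kmol/h
R = 373 / 107 = 3.486

3.486


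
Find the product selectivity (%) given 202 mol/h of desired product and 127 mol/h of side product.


Selectivity = desired / (desired + undesired) * 100
Total products = 202 + 127 = 329 mol/h
S = 202 / 329 * 100
= 0.6140 * 100
= 61.40 %

61.40 %


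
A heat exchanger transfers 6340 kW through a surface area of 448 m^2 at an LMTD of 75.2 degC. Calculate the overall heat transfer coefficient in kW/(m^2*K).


From Q = U*A*LMTD, U = Q / (A * LMTD)
U = 6340 / (448 * 75.2) = 6340 / 33689.6 = 0.1882

0.1882 kW/(m^2*K)


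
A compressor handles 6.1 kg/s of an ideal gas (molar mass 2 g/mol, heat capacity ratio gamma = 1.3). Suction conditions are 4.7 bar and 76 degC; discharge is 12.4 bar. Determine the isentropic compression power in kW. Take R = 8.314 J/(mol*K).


Isentropic work: W = m*(gamma/(gamma-1))*(R*T1/MW)*((P2/P1)^((gamma-1)/gamma) - 1)
T1 = 76 + 273.15 = 349.15 K
Pressure ratio = 12.4 / 4.7 = 2.6383
Exponent = (1.3 - 1)/1.3 = 0.230769
(P2/P1)^exp - 1 = 2.6383^0.230769 - 1 = 0.250917
W = 6.1 * 1.3 / 0.3 * 8.314 * 349.15 / 2 * 0.250917 = 9627

9627 kW


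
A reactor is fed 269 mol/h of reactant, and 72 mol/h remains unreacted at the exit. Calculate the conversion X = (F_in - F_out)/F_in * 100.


X = (F_in - F_out) / F_in * 100
Moles reacted = 269 - 72 = 197
X = 197 / 269 * 100
= 0.7323 * 100
= 73.23 %

73.23 %


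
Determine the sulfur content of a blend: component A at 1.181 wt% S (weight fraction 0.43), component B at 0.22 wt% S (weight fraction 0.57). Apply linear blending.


Linear sulfur blending: S_blend = x1*S1 + x2*S2
Contribution 1: 0.43 * 1.181 = 0.50783 wt%
Contribution 2: 0.57 * 0.22 = 0.1254 wt%
S_blend = 0.50783 + 0.1254 = 0.63323

0.63323 wt%


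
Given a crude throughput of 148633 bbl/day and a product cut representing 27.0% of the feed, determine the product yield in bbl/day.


Crude throughput = 148633 bbl/day
Fraction yield = 27.0%
yield = throughput * fraction / 100
yield = 148633 * 27.0 / 100 = 40130.91

40130.91 bbl/day


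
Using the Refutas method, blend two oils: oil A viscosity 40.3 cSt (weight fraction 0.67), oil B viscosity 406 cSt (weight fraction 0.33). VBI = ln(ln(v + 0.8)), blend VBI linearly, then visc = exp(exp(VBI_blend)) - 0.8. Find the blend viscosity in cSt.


Refutas method: VBN_i = 14.534*ln(ln(visc_i + 0.8)) + 10.975, blended linearly by mass fraction; since VBN is linear in VBI_i = ln(ln(visc_i + 0.8)) and the fractions sum to 1, blend VBI directly: visc = exp(exp(VBI_blend)) - 0.8
VBI_1 = ln(ln(40.3 + 0.8)) = 1.31265
VBI_2 = ln(ln(406 + 0.8)) = 1.79315
VBI_blend = 0.67 * 1.31265 + 0.33 * 1.79315 = 1.47122
visc_blend = exp(exp(1.47122)) - 0.8 = 77.03

77.03 cSt


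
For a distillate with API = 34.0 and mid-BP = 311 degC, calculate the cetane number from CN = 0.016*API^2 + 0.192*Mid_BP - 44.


CN = 0.016 * 34.0^2 + 0.192 * 311 - 44
CN = 18.496 + 59.712 - 44 = 34.208

34.208


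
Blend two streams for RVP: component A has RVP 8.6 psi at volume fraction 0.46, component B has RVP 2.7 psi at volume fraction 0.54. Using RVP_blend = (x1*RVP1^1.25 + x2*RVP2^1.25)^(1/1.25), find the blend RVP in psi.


Chevron index: RVP_blend = (sum xi*RVPi^1.25)^(1/1.25)
RVP^1.25 terms: 0.46 * 8.6^1.25 + 0.54 * 2.7^1.25 = 8.64351
RVP_blend = 8.64351^(1/1.25) = 5.615

5.615 psi


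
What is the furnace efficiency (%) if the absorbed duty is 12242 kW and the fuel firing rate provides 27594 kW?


Furnace efficiency = Q_absorbed / Q_fuel * 100
= 12242 / 27594 * 100 = 44.36

44.36 %


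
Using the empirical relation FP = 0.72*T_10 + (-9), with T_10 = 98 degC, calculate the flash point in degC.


FP = 0.72 * 98 + (-9) = 61.56

61.56 degC


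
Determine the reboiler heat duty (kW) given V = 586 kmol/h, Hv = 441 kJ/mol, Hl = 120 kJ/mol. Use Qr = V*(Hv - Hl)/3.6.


Qr = 586 * (441 - 120) / 3.6 = 586 * 321 / 3.6 = 52250

52250 kW


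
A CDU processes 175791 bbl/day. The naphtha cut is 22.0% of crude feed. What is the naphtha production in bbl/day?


Crude throughput = 175791 bbl/day
Fraction yield = 22.0%
yield = throughput * fraction / 100
yield = 175791 * 22.0 / 100 = 38674.02

38674.02 bbl/day


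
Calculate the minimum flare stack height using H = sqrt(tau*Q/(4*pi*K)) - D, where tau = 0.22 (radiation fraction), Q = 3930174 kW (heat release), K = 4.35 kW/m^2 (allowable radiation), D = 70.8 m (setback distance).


tau*Q/(4*pi*K) = 0.22 * 3930174 / (4 * pi * 4.35) = 15817.4
sqrt(15817.4) = 125.767
H = 125.767 - 70.8 = 54.97

54.97 m


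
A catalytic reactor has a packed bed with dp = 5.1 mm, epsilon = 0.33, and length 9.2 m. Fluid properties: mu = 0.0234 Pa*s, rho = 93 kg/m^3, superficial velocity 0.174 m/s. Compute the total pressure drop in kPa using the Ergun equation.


dp = 5.1 mm = 0.0051 m
Viscous term = 150*0.0234*0.174*(1-0.33)^2 / (0.0051^2*0.33^3) = 293308
Inertial term = 1.75*93*0.174^2*(1-0.33) / (0.0051*0.33^3) = 18012.8
dP/L = 293308 + 18012.8 = 311321 Pa/m
dP = 311321 * 9.2 / 1000 = 2864 kPa

2864 kPa


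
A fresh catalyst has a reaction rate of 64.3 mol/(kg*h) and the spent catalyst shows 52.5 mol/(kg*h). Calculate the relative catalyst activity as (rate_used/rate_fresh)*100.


Activity (%) = (rate_used / rate_fresh) * 100
rate_used = 52.5, rate_fresh = 64.3
= (52.5 / 64.3) * 100
= 0.8165 * 100 = 81.65

81.65 %


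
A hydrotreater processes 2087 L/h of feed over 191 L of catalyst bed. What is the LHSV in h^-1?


LHSV = volumetric feed rate / catalyst volume
= 2087 L/h / 191 L
= 10.93 h^-1

10.93 h^-1


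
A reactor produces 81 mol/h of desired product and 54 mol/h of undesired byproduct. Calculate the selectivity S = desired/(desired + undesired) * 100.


Selectivity = desired / (desired + undesired) * 100
Total products = 81 + 54 = 135 mol/h
S = 81 / 135 * 100
= 0.6000 * 100
= 60.00 %

60.00 %


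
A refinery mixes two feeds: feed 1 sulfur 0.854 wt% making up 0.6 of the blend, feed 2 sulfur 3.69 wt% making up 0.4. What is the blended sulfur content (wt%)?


Linear sulfur blending: S_blend = x1*S1 + x2*S2
Contribution 1: 0.6 * 0.854 = 0.5124 wt%
Contribution 2: 0.4 * 3.69 = 1.476 wt%
S_blend = 0.5124 + 1.476 = 1.9884

1.9884 wt%


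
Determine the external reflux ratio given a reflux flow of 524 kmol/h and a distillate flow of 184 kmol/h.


Reflux ratio definition: R = L / D (liquid returned / distillate withdrawn)
L = 524 kmol/h, D = 184 kmol/h
R = 524 / 184 = 2.848

2.848


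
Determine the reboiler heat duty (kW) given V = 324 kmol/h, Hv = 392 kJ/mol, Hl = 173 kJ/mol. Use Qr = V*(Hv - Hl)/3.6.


Qr = 324 * (392 - 173) / 3.6 = 324 * 219 / 3.6 = 19710

19710 kW


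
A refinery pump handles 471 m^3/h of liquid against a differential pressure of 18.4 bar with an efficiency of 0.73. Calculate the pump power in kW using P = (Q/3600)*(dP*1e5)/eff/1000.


Q = 471 / 3600 = 0.130833 m^3/s
P = 0.130833 * (18.4 * 1e5) / 0.73 / 1000 = 329.8

329.8 kW


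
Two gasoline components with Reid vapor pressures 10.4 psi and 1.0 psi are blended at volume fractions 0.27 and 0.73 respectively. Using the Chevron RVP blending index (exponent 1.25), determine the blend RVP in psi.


Chevron index: RVP_blend = (sum xi*RVPi^1.25)^(1/1.25)
RVP^1.25 terms: 0.27 * 10.4^1.25 + 0.73 * 1.0^1.25 = 5.77261
RVP_blend = 5.77261^(1/1.25) = 4.065

4.065 psi


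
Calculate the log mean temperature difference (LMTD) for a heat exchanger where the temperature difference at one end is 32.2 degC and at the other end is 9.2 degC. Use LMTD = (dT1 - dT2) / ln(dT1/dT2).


LMTD = (dT1 - dT2) / ln(dT1/dT2)
= (32.2 - 9.2) / ln(32.2 / 9.2) = 23 / 1.25276 = 18.36

18.36 degC


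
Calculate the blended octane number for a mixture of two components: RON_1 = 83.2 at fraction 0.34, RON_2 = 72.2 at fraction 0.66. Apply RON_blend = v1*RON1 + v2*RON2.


Linear blending: RON_blend = sum(vi * RONi)
Contribution 1: 0.34 * 83.2 = 28.288
Contribution 2: 0.66 * 72.2 = 47.652
RON_blend = 28.288 + 47.652 = 75.94

75.94


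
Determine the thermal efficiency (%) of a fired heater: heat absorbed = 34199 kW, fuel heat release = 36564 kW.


Furnace efficiency = Q_absorbed / Q_fuel * 100
= 34199 / 36564 * 100 = 93.53

93.53 %


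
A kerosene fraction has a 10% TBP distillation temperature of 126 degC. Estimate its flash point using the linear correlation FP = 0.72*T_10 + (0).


FP = 0.72 * 126 + (0) = 90.72

90.72 degC


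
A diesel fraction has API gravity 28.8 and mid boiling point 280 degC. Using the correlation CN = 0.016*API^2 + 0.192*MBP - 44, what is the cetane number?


CN = 0.016 * 28.8^2 + 0.192 * 280 - 44
CN = 13.27104 + 53.76 - 44 = 23.03104

23.03104


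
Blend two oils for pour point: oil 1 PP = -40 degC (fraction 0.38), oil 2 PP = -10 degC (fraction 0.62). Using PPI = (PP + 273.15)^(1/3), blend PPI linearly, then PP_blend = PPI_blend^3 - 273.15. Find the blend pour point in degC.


PPI_1 = (-40 + 273.15)^(1/3) = 6.15477
PPI_2 = (-10 + 273.15)^(1/3) = 6.408176
PPI_blend = 0.38 * 6.15477 + 0.62 * 6.408176 = 6.311882
PP_blend = 6.311882^3 - 273.15 = 251.4645 - 273.15 = -21.69

-21.69 degC


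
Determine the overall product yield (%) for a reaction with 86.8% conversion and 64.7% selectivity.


Overall yield = conversion (%) * selectivity (%) / 100
Conversion = 86.8%, Selectivity = 64.7%
Y = 86.8 * 64.7 / 100
= 56.1596 %

56.1596 %


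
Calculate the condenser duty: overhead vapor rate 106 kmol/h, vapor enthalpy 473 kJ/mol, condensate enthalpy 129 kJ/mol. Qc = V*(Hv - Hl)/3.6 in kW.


Qc = 106 * (473 - 129) / 3.6 = 106 * 344 / 3.6 = 10130

10130 kW


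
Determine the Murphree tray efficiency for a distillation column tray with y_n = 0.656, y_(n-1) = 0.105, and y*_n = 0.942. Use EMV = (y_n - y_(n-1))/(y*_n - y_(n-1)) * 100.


Murphree vapor efficiency: EMV = (y_n - y_(n-1)) / (y*_n - y_(n-1)) * 100
EMV = (0.656 - 0.105) / (0.942 - 0.105) * 100 = 0.551 / 0.837 * 100 = 65.83

65.83 %


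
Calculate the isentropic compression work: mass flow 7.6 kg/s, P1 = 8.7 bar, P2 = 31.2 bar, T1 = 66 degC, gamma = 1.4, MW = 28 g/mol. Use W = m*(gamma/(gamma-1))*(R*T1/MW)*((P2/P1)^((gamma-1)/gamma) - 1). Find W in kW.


Isentropic work: W = m*(gamma/(gamma-1))*(R*T1/MW)*((P2/P1)^((gamma-1)/gamma) - 1)
T1 = 66 + 273.15 = 339.15 K
Pressure ratio = 31.2 / 8.7 = 3.58621
Exponent = (1.4 - 1)/1.4 = 0.285714
(P2/P1)^exp - 1 = 3.58621^0.285714 - 1 = 0.440347
W = 7.6 * 1.4 / 0.4 * 8.314 * 339.15 / 28 * 0.440347 = 1180

1180 kW


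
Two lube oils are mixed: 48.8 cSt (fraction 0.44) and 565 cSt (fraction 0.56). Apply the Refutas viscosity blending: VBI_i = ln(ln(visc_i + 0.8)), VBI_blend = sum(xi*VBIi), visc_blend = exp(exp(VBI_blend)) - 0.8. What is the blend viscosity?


Refutas method: VBN_i = 14.534*ln(ln(visc_i + 0.8)) + 10.975, blended linearly by mass fraction; since VBN is linear in VBI_i = ln(ln(visc_i + 0.8)) and the fractions sum to 1, blend VBI directly: visc = exp(exp(VBI_blend)) - 0.8
VBI_1 = ln(ln(48.8 + 0.8)) = 1.362
VBI_2 = ln(ln(565 + 0.8)) = 1.8466
VBI_blend = 0.44 * 1.362 + 0.56 * 1.8466 = 1.63338
visc_blend = exp(exp(1.63338)) - 0.8 = 166.7

166.7 cSt


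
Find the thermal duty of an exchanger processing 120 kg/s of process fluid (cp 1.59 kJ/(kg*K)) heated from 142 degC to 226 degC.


Q = m_dot * cp * delta_T
delta_T = 226 - 142 = 84 K
Q = 120 * 1.59 * 84
= 190.8 * 84
= 16027.2 kW

16027.2 kW


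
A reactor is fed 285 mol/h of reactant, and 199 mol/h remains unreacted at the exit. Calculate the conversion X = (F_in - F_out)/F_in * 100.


X = (F_in - F_out) / F_in * 100
Moles reacted = 285 - 199 = 86
X = 86 / 285 * 100
= 0.3018 * 100
= 30.18 %

30.18 %


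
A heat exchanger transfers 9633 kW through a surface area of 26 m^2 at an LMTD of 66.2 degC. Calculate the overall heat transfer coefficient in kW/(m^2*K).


From Q = U*A*LMTD, U = Q / (A * LMTD)
U = 9633 / (26 * 66.2) = 9633 / 1721.2 = 5.597

5.597 kW/(m^2*K)


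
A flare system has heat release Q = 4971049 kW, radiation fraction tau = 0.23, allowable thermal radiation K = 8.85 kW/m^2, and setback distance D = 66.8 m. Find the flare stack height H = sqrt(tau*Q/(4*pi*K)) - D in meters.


tau*Q/(4*pi*K) = 0.23 * 4971049 / (4 * pi * 8.85) = 10280.7
sqrt(10280.7) = 101.394
H = 101.394 - 66.8 = 34.59

34.59 m


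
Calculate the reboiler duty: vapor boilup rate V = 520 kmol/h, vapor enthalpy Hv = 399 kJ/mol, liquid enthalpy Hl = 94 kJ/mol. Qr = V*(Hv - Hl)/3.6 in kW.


Qr = 520 * (399 - 94) / 3.6 = 520 * 305 / 3.6 = 44060

44060 kW


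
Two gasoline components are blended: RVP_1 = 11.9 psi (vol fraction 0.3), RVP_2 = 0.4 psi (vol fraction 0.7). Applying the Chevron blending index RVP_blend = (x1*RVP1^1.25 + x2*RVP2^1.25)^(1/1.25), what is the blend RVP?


Chevron index: RVP_blend = (sum xi*RVPi^1.25)^(1/1.25)
RVP^1.25 terms: 0.3 * 11.9^1.25 + 0.7 * 0.4^1.25 = 6.85331
RVP_blend = 6.85331^(1/1.25) = 4.664

4.664 psi


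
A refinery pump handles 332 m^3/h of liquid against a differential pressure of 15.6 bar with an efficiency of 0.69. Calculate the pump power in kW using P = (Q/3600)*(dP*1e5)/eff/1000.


Q = 332 / 3600 = 0.0922222 m^3/s
P = 0.0922222 * (15.6 * 1e5) / 0.69 / 1000 = 208.5

208.5 kW


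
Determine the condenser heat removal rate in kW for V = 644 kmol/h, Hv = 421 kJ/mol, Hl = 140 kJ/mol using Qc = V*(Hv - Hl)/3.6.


Qc = 644 * (421 - 140) / 3.6 = 644 * 281 / 3.6 = 50270

50270 kW


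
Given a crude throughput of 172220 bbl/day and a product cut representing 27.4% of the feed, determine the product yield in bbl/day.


Crude throughput = 172220 bbl/day
Fraction yield = 27.4%
yield = throughput * fraction / 100
yield = 172220 * 27.4 / 100 = 47188.28

47188.28 bbl/day


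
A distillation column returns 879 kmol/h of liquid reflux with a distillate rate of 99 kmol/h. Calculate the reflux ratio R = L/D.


Reflux ratio definition: R = L / D (liquid returned / distillate withdrawn)
L = 879 kmol/h, D = 99 kmol/h
R = 879 / 99 = 8.879

8.879


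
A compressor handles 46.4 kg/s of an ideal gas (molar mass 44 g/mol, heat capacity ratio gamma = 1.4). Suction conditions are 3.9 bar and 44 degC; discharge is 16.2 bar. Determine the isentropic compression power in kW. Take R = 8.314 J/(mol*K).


Isentropic work: W = m*(gamma/(gamma-1))*(R*T1/MW)*((P2/P1)^((gamma-1)/gamma) - 1)
T1 = 44 + 273.15 = 317.15 K
Pressure ratio = 16.2 / 3.9 = 4.15385
Exponent = (1.4 - 1)/1.4 = 0.285714
(P2/P1)^exp - 1 = 4.15385^0.285714 - 1 = 0.502104
W = 46.4 * 1.4 / 0.4 * 8.314 * 317.15 / 44 * 0.502104 = 4887

4887 kW


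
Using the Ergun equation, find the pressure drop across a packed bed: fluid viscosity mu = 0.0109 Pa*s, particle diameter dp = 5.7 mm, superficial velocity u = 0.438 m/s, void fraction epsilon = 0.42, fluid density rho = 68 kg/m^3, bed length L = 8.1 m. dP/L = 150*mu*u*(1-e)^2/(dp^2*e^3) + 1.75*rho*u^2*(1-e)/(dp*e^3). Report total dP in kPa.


dp = 5.7 mm = 0.0057 m
Viscous term = 150*0.0109*0.438*(1-0.42)^2 / (0.0057^2*0.42^3) = 100081
Inertial term = 1.75*68*0.438^2*(1-0.42) / (0.0057*0.42^3) = 31354.5
dP/L = 100081 + 31354.5 = 131436 Pa/m
dP = 131436 * 8.1 / 1000 = 1065 kPa

1065 kPa


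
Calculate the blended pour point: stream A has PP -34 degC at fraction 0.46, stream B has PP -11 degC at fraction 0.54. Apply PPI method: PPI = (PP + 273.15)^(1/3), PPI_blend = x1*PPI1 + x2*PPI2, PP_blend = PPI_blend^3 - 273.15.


PPI_1 = (-34 + 273.15)^(1/3) = 6.20712
PPI_2 = (-11 + 273.15)^(1/3) = 6.400049
PPI_blend = 0.46 * 6.20712 + 0.54 * 6.400049 = 6.311302
PP_blend = 6.311302^3 - 273.15 = 251.3951 - 273.15 = -21.75

-21.75 degC


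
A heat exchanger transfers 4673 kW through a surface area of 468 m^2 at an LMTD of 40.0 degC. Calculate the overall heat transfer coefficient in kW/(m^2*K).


From Q = U*A*LMTD, U = Q / (A * LMTD)
U = 4673 / (468 * 40.0) = 4673 / 18720 = 0.2496

0.2496 kW/(m^2*K)


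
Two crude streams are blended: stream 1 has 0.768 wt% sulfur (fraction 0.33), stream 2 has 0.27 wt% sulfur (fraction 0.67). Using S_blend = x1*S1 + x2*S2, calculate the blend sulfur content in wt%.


Linear sulfur blending: S_blend = x1*S1 + x2*S2
Contribution 1: 0.33 * 0.768 = 0.25344 wt%
Contribution 2: 0.67 * 0.27 = 0.1809 wt%
S_blend = 0.25344 + 0.1809 = 0.43434

0.43434 wt%


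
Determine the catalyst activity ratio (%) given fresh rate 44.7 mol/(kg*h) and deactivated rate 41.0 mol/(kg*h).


Activity (%) = (rate_used / rate_fresh) * 100
rate_used = 41.0, rate_fresh = 44.7
= (41.0 / 44.7) * 100
= 0.9172 * 100 = 91.72

91.72 %


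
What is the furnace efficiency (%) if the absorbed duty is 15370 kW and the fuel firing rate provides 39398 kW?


Furnace efficiency = Q_absorbed / Q_fuel * 100
= 15370 / 39398 * 100 = 39.01

39.01 %


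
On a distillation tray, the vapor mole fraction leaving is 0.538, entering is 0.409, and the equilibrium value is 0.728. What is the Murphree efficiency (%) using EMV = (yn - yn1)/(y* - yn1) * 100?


Murphree vapor efficiency: EMV = (y_n - y_(n-1)) / (y*_n - y_(n-1)) * 100
EMV = (0.538 - 0.409) / (0.728 - 0.409) * 100 = 0.129 / 0.319 * 100 = 40.44

40.44 %


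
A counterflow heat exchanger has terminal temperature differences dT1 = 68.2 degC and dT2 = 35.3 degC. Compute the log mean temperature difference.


LMTD = (dT1 - dT2) / ln(dT1/dT2)
= (68.2 - 35.3) / ln(68.2 / 35.3) = 32.9 / 0.658562 = 49.96

49.96 degC


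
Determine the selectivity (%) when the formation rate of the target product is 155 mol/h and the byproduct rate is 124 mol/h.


Selectivity = desired / (desired + undesired) * 100
Total products = 155 + 124 = 279 mol/h
S = 155 / 279 * 100
= 0.5556 * 100
= 55.56 %

55.56 %


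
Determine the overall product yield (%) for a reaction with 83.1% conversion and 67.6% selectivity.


Overall yield = conversion (%) * selectivity (%) / 100
Conversion = 83.1%, Selectivity = 67.6%
Y = 83.1 * 67.6 / 100
= 56.1756 %

56.1756 %


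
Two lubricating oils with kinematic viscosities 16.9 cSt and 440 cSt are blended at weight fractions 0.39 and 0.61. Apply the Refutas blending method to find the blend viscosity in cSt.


Refutas method: VBN_i = 14.534*ln(ln(visc_i + 0.8)) + 10.975, blended linearly by mass fraction; since VBN is linear in VBI_i = ln(ln(visc_i + 0.8)) and the fractions sum to 1, blend VBI directly: visc = exp(exp(VBI_blend)) - 0.8
VBI_1 = ln(ln(16.9 + 0.8)) = 1.05555
VBI_2 = ln(ln(440 + 0.8)) = 1.80642
VBI_blend = 0.39 * 1.05555 + 0.61 * 1.80642 = 1.51358
visc_blend = exp(exp(1.51358)) - 0.8 = 93.17

93.17 cSt


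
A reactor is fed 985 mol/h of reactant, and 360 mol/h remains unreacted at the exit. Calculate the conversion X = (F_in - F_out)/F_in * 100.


X = (F_in - F_out) / F_in * 100
Moles reacted = 985 - 360 = 625
X = 625 / 985 * 100
= 0.6345 * 100
= 63.45 %

63.45 %


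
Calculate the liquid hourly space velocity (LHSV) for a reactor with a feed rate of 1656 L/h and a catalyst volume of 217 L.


LHSV = volumetric feed rate / catalyst volume
= 1656 L/h / 217 L
= 7.631 h^-1

7.631 h^-1


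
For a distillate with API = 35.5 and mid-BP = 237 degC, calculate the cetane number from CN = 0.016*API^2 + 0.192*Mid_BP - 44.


CN = 0.016 * 35.5^2 + 0.192 * 237 - 44
CN = 20.164 + 45.504 - 44 = 21.668

21.668


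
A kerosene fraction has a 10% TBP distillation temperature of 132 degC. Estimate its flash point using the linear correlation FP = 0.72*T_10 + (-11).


FP = 0.72 * 132 + (-11) = 84.04

84.04 degC


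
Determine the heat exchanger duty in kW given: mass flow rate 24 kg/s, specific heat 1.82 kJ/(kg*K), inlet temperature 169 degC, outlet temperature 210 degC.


Q = m_dot * cp * delta_T
delta_T = 210 - 169 = 41 K
Q = 24 * 1.82 * 41
= 43.68 * 41
= 1790.88 kW

1790.88 kW


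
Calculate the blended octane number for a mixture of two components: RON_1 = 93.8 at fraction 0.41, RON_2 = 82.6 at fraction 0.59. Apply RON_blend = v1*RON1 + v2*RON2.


Linear blending: RON_blend = sum(vi * RONi)
Contribution 1: 0.41 * 93.8 = 38.458
Contribution 2: 0.59 * 82.6 = 48.734
RON_blend = 38.458 + 48.734 = 87.192

87.192


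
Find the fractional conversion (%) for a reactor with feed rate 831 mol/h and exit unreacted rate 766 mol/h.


X = (F_in - F_out) / F_in * 100
Moles reacted = 831 - 766 = 65
X = 65 / 831 * 100
= 0.07822 * 100
= 7.822 %

7.822 %


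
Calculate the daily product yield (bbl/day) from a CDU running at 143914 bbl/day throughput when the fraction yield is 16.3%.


Crude throughput = 143914 bbl/day
Fraction yield = 16.3%
yield = throughput * fraction / 100
yield = 143914 * 16.3 / 100 = 23457.982

23457.982 bbl/day


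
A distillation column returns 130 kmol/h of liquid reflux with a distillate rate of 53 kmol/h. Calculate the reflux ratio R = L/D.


Reflux ratio definition: R = L / D (liquid returned / distillate withdrawn)
L = 130 kmol/h, D = 53 kmol/h
R = 130 / 53 = 2.453

2.453


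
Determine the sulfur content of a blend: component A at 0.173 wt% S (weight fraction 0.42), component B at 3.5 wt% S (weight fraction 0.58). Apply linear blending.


Linear sulfur blending: S_blend = x1*S1 + x2*S2
Contribution 1: 0.42 * 0.173 = 0.07266 wt%
Contribution 2: 0.58 * 3.5 = 2.03 wt%
S_blend = 0.07266 + 2.03 = 2.10266

2.10266 wt%


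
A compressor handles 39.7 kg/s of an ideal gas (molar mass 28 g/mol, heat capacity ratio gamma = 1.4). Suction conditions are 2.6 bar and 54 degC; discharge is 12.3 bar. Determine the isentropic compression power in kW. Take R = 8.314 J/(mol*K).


Isentropic work: W = m*(gamma/(gamma-1))*(R*T1/MW)*((P2/P1)^((gamma-1)/gamma) - 1)
T1 = 54 + 273.15 = 327.15 K
Pressure ratio = 12.3 / 2.6 = 4.73077
Exponent = (1.4 - 1)/1.4 = 0.285714
(P2/P1)^exp - 1 = 4.73077^0.285714 - 1 = 0.558969
W = 39.7 * 1.4 / 0.4 * 8.314 * 327.15 / 28 * 0.558969 = 7545

7545 kW


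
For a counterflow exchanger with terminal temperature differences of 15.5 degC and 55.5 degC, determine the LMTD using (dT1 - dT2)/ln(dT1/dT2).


LMTD = (dT1 - dT2) / ln(dT1/dT2)
= (15.5 - 55.5) / ln(15.5 / 55.5) = -40 / -1.27554 = 31.36

31.36 degC


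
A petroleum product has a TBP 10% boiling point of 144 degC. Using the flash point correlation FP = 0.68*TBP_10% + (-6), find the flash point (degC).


FP = 0.68 * 144 + (-6) = 91.92

91.92 degC


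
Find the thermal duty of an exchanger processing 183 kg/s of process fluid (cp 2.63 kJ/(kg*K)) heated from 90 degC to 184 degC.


Q = m_dot * cp * delta_T
delta_T = 184 - 90 = 94 K
Q = 183 * 2.63 * 94
= 481.29 * 94
= 45241.26 kW

45241.26 kW


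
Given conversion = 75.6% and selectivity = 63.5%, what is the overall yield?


Overall yield = conversion (%) * selectivity (%) / 100
Conversion = 75.6%, Selectivity = 63.5%
Y = 75.6 * 63.5 / 100
= 48.006 %

48.006 %


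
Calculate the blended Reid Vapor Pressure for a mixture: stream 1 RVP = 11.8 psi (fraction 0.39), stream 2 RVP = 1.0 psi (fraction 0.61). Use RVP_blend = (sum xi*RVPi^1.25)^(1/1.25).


Chevron index: RVP_blend = (sum xi*RVPi^1.25)^(1/1.25)
RVP^1.25 terms: 0.39 * 11.8^1.25 + 0.61 * 1.0^1.25 = 9.13937
RVP_blend = 9.13937^(1/1.25) = 5.871

5.871 psi


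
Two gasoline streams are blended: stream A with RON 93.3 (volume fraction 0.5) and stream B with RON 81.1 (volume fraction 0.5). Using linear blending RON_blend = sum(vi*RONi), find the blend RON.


Linear blending: RON_blend = sum(vi * RONi)
Contribution 1: 0.5 * 93.3 = 46.65
Contribution 2: 0.5 * 81.1 = 40.55
RON_blend = 46.65 + 40.55 = 87.2

87.2


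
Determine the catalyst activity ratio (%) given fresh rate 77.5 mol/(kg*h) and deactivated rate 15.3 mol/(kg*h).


Activity (%) = (rate_used / rate_fresh) * 100
rate_used = 15.3, rate_fresh = 77.5
= (15.3 / 77.5) * 100
= 0.1974 * 100 = 19.74

19.74 %


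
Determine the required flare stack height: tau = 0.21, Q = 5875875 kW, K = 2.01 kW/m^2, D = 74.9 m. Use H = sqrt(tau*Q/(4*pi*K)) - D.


tau*Q/(4*pi*K) = 0.21 * 5875875 / (4 * pi * 2.01) = 48852.4
sqrt(48852.4) = 221.026
H = 221.026 - 74.9 = 146.1

146.1 m


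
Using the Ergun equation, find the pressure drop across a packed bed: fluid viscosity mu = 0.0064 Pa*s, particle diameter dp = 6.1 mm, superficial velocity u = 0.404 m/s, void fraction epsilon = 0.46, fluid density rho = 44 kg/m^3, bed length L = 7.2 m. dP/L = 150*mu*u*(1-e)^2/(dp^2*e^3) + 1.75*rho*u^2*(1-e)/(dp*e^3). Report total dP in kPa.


dp = 6.1 mm = 0.0061 m
Viscous term = 150*0.0064*0.404*(1-0.46)^2 / (0.0061^2*0.46^3) = 31225.3
Inertial term = 1.75*44*0.404^2*(1-0.46) / (0.0061*0.46^3) = 11429.9
dP/L = 31225.3 + 11429.9 = 42655.2 Pa/m
dP = 42655.2 * 7.2 / 1000 = 307.1 kPa

307.1 kPa


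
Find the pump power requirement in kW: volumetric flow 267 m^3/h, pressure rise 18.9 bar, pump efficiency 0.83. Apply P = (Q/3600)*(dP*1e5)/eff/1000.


Q = 267 / 3600 = 0.0741667 m^3/s
P = 0.0741667 * (18.9 * 1e5) / 0.83 / 1000 = 168.9

168.9 kW


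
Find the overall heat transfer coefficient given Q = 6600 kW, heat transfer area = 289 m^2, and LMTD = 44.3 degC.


From Q = U*A*LMTD, U = Q / (A * LMTD)
U = 6600 / (289 * 44.3) = 6600 / 12802.7 = 0.5155

0.5155 kW/(m^2*K)


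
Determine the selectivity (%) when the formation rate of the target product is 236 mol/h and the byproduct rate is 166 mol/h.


Selectivity = desired / (desired + undesired) * 100
Total products = 236 + 166 = 402 mol/h
S = 236 / 402 * 100
= 0.5871 * 100
= 58.71 %

58.71 %


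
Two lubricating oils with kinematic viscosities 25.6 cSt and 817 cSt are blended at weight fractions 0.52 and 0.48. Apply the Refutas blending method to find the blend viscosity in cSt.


Refutas method: VBN_i = 14.534*ln(ln(visc_i + 0.8)) + 10.975, blended linearly by mass fraction; since VBN is linear in VBI_i = ln(ln(visc_i + 0.8)) and the fractions sum to 1, blend VBI directly: visc = exp(exp(VBI_blend)) - 0.8
VBI_1 = ln(ln(25.6 + 0.8)) = 1.18582
VBI_2 = ln(ln(817 + 0.8)) = 1.90309
VBI_blend = 0.52 * 1.18582 + 0.48 * 1.90309 = 1.53011
visc_blend = exp(exp(1.53011)) - 0.8 = 100.6

100.6 cSt


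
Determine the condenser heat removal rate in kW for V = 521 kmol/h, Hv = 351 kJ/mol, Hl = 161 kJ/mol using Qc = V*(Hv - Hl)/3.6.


Qc = 521 * (351 - 161) / 3.6 = 521 * 190 / 3.6 = 27500

27500 kW


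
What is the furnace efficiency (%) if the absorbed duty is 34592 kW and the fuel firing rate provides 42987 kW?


Furnace efficiency = Q_absorbed / Q_fuel * 100
= 34592 / 42987 * 100 = 80.47

80.47 %


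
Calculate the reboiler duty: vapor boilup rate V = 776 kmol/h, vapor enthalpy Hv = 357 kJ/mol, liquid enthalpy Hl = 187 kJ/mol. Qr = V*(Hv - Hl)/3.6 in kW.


Qr = 776 * (357 - 187) / 3.6 = 776 * 170 / 3.6 = 36640

36640 kW


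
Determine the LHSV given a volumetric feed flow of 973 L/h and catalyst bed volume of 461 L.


LHSV = volumetric feed rate / catalyst volume
= 973 L/h / 461 L
= 2.111 h^-1

2.111 h^-1


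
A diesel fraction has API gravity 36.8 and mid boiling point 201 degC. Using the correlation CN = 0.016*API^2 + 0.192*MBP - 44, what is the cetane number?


CN = 0.016 * 36.8^2 + 0.192 * 201 - 44
CN = 21.66784 + 38.592 - 44 = 16.25984

16.25984


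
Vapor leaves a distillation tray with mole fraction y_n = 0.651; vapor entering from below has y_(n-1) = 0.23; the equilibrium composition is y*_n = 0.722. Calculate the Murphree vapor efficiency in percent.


Murphree vapor efficiency: EMV = (y_n - y_(n-1)) / (y*_n - y_(n-1)) * 100
EMV = (0.651 - 0.23) / (0.722 - 0.23) * 100 = 0.421 / 0.492 * 100 = 85.57

85.57 %


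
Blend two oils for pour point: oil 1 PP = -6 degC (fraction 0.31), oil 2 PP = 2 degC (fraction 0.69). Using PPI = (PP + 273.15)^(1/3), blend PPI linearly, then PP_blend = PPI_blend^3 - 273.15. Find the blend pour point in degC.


PPI_1 = (-6 + 273.15)^(1/3) = 6.440482
PPI_2 = (2 + 273.15)^(1/3) = 6.504139
PPI_blend = 0.31 * 6.440482 + 0.69 * 6.504139 = 6.484405
PP_blend = 6.484405^3 - 273.15 = 272.6531 - 273.15 = -0.5

-0.5 degC


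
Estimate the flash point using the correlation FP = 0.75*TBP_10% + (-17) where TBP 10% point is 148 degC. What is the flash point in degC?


FP = 0.75 * 148 + (-17) = 94

94 degC


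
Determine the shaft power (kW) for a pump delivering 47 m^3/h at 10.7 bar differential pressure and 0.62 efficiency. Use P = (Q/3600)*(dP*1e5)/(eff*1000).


Q = 47 / 3600 = 0.0130556 m^3/s
P = 0.0130556 * (10.7 * 1e5) / 0.62 / 1000 = 22.53

22.53 kW
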